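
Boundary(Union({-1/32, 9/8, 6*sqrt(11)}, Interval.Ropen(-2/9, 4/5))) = {-2/9, 4/5, 9/8, 6*sqrt(11)}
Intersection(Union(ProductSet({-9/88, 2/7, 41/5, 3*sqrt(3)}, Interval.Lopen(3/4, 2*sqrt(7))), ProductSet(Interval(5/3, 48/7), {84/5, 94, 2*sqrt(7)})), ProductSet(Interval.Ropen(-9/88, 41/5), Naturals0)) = Union(ProductSet({-9/88, 2/7, 3*sqrt(3)}, Range(1, 6, 1)), ProductSet(Interval(5/3, 48/7), {94}))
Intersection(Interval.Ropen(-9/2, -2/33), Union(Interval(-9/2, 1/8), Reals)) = Interval.Ropen(-9/2, -2/33)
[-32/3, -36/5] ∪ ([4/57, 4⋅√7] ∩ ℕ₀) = [-32/3, -36/5] ∪ {1, 2, …, 10}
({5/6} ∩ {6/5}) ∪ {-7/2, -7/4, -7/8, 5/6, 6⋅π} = {-7/2, -7/4, -7/8, 5/6, 6⋅π}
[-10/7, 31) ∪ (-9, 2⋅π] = (-9, 31)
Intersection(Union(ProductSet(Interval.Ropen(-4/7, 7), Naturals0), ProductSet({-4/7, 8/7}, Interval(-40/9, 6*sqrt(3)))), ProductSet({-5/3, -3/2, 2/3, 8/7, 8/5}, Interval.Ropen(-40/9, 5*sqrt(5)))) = Union(ProductSet({8/7}, Interval(-40/9, 6*sqrt(3))), ProductSet({2/3, 8/7, 8/5}, Range(0, 12, 1)))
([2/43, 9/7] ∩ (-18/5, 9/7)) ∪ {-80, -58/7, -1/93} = {-80, -58/7, -1/93} ∪ [2/43, 9/7)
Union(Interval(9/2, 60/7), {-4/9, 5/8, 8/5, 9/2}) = Union({-4/9, 5/8, 8/5}, Interval(9/2, 60/7))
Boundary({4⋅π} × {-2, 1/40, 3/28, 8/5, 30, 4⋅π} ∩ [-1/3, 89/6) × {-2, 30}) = {4⋅π} × {-2, 30}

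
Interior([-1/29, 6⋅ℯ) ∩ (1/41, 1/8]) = (1/41, 1/8)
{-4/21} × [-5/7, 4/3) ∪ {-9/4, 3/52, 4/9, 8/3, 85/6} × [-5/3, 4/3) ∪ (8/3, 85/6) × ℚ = ((8/3, 85/6) × ℚ) ∪ ({-4/21} × [-5/7, 4/3)) ∪ ({-9/4, 3/52, 4/9, 8/3, 85/6} × [-5/3, 4/3))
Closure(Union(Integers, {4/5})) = Union({4/5}, Integers)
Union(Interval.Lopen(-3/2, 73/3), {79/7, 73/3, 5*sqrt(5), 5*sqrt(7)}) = Interval.Lopen(-3/2, 73/3)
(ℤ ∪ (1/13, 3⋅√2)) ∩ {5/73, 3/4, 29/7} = {3/4, 29/7}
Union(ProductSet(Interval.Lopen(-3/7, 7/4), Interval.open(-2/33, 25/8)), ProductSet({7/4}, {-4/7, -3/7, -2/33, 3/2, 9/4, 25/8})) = Union(ProductSet({7/4}, {-4/7, -3/7, -2/33, 3/2, 9/4, 25/8}), ProductSet(Interval.Lopen(-3/7, 7/4), Interval.open(-2/33, 25/8)))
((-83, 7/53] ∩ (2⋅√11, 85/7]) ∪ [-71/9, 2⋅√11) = [-71/9, 2⋅√11)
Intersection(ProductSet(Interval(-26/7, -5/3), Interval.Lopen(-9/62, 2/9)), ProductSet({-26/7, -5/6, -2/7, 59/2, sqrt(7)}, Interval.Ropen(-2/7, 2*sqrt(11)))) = ProductSet({-26/7}, Interval.Lopen(-9/62, 2/9))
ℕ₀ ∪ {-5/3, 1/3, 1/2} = {-5/3, 1/3, 1/2} ∪ ℕ₀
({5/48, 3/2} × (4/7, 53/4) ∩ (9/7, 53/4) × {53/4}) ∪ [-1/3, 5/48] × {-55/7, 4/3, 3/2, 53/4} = [-1/3, 5/48] × {-55/7, 4/3, 3/2, 53/4}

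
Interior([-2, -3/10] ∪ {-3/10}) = (-2, -3/10)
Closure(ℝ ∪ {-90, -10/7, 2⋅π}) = ℝ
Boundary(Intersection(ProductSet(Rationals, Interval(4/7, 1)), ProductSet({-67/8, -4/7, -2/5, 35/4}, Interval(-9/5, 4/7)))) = ProductSet({-67/8, -4/7, -2/5, 35/4}, {4/7})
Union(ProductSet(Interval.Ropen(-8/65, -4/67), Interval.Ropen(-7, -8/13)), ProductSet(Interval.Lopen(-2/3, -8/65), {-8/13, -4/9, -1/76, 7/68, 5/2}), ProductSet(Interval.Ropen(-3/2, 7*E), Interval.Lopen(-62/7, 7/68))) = Union(ProductSet(Interval.Ropen(-3/2, 7*E), Interval.Lopen(-62/7, 7/68)), ProductSet(Interval.Lopen(-2/3, -8/65), {-8/13, -4/9, -1/76, 7/68, 5/2}))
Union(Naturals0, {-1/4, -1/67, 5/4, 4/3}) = Union({-1/4, -1/67, 5/4, 4/3}, Naturals0)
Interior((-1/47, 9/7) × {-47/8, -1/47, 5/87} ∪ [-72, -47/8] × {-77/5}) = ∅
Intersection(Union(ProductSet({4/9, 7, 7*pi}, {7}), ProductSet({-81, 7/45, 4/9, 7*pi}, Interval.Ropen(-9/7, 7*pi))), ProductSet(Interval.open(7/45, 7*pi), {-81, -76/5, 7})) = ProductSet({4/9, 7}, {7})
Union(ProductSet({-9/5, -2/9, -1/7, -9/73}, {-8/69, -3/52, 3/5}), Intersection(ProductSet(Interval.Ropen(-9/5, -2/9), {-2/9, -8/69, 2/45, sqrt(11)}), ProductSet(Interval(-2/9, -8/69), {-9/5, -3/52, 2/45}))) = ProductSet({-9/5, -2/9, -1/7, -9/73}, {-8/69, -3/52, 3/5})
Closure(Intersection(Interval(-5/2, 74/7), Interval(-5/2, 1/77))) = Interval(-5/2, 1/77)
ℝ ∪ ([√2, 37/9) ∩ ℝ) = (-∞, ∞)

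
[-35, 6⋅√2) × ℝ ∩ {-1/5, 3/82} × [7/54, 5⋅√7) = {-1/5, 3/82} × [7/54, 5⋅√7)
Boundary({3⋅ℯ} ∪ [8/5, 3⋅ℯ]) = {8/5, 3⋅ℯ}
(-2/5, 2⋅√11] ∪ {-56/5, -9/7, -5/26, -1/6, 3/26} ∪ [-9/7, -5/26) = {-56/5} ∪ [-9/7, 2⋅√11]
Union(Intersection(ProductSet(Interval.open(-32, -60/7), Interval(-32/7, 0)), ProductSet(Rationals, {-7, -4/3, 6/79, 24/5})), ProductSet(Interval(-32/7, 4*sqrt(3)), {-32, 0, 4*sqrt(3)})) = Union(ProductSet(Intersection(Interval.open(-32, -60/7), Rationals), {-4/3}), ProductSet(Interval(-32/7, 4*sqrt(3)), {-32, 0, 4*sqrt(3)}))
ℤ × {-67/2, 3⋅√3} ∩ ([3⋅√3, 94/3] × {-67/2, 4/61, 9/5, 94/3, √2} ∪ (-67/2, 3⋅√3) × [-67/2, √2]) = ({-33, -32, …, 5} ∪ {6, 7, …, 31}) × {-67/2}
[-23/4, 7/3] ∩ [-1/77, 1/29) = [-1/77, 1/29)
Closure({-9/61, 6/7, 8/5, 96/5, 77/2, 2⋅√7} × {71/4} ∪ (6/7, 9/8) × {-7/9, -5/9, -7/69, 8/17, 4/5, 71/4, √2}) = ({-9/61, 6/7, 8/5, 96/5, 77/2, 2⋅√7} × {71/4}) ∪ ([6/7, 9/8] × {-7/9, -5/9, -7/69, 8/17, 4/5, 71/4, √2})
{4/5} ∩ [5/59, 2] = {4/5}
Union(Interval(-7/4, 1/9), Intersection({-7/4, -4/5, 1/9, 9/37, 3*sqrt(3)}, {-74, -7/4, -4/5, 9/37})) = Union({9/37}, Interval(-7/4, 1/9))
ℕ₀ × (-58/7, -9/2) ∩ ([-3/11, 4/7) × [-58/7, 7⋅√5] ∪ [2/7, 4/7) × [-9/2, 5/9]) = {0} × (-58/7, -9/2)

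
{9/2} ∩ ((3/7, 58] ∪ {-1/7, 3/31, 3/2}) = {9/2}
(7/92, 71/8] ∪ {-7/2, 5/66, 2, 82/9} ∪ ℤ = ℤ ∪ {-7/2, 5/66, 82/9} ∪ (7/92, 71/8]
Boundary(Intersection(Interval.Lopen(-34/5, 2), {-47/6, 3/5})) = {3/5}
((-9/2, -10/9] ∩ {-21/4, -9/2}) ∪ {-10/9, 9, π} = {-10/9, 9, π}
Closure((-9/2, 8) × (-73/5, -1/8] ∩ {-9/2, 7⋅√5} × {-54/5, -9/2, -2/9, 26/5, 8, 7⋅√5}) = ∅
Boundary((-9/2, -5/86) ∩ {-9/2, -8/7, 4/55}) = {-8/7}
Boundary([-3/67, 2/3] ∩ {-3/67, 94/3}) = {-3/67}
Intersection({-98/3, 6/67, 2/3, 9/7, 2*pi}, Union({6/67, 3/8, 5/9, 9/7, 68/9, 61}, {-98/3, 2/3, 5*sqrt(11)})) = {-98/3, 6/67, 2/3, 9/7}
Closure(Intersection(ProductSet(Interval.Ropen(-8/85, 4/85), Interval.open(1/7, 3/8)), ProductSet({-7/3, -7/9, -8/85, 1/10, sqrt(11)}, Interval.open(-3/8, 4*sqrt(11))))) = ProductSet({-8/85}, Interval(1/7, 3/8))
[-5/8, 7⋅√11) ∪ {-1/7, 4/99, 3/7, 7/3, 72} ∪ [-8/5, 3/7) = [-8/5, 7⋅√11) ∪ {72}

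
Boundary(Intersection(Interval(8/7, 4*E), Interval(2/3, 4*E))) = {8/7, 4*E}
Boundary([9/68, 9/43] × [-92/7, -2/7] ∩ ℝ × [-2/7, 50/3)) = [9/68, 9/43] × {-2/7}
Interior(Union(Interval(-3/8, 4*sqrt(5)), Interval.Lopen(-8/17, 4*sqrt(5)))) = Interval.open(-8/17, 4*sqrt(5))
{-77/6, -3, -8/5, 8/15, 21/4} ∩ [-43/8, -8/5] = {-3, -8/5}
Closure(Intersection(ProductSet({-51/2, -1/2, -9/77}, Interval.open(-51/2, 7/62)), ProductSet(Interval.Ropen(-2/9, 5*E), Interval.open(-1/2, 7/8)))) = ProductSet({-9/77}, Interval(-1/2, 7/62))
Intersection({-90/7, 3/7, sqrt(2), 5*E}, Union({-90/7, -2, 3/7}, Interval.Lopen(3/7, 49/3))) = {-90/7, 3/7, sqrt(2), 5*E}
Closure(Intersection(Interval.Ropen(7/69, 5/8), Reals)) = Interval(7/69, 5/8)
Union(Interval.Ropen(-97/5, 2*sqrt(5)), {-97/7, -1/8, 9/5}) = Interval.Ropen(-97/5, 2*sqrt(5))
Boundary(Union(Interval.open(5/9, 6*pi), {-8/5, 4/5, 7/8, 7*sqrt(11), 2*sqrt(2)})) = {-8/5, 5/9, 7*sqrt(11), 6*pi}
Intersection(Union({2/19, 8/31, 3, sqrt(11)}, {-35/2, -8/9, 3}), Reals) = {-35/2, -8/9, 2/19, 8/31, 3, sqrt(11)}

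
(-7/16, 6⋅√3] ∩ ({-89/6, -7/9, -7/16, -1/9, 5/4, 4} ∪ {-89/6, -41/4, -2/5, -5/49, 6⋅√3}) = {-2/5, -1/9, -5/49, 5/4, 4, 6⋅√3}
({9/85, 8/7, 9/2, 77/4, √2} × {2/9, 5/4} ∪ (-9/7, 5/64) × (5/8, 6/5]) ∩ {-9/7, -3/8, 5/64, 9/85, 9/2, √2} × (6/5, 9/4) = {9/85, 9/2, √2} × {5/4}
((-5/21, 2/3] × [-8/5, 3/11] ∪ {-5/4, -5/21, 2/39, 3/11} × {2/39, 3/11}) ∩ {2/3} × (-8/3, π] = {2/3} × [-8/5, 3/11]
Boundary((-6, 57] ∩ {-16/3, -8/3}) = {-16/3, -8/3}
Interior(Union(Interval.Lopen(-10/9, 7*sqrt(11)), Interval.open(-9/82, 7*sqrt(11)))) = Interval.open(-10/9, 7*sqrt(11))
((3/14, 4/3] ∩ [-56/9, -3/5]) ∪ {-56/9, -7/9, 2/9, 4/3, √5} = {-56/9, -7/9, 2/9, 4/3, √5}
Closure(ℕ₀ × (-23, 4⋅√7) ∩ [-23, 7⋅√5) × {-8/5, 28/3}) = {0, 1, …, 15} × {-8/5, 28/3}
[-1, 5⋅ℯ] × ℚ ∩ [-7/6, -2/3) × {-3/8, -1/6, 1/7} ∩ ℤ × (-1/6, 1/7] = {-1} × {1/7}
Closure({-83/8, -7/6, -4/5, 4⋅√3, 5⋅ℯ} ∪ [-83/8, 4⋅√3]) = [-83/8, 4⋅√3] ∪ {5⋅ℯ}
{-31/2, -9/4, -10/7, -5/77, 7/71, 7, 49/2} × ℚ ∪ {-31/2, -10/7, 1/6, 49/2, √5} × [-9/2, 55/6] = ({-31/2, -9/4, -10/7, -5/77, 7/71, 7, 49/2} × ℚ) ∪ ({-31/2, -10/7, 1/6, 49/2, √5} × [-9/2, 55/6])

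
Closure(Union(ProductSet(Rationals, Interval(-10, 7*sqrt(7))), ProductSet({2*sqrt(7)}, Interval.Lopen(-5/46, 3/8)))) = ProductSet(Reals, Interval(-10, 7*sqrt(7)))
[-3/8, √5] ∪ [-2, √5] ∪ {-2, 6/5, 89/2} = [-2, √5] ∪ {89/2}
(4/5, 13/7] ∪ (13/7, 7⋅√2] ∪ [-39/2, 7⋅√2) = [-39/2, 7⋅√2]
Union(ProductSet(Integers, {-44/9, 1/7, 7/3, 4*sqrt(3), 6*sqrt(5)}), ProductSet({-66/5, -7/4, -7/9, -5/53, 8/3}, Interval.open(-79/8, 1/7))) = Union(ProductSet({-66/5, -7/4, -7/9, -5/53, 8/3}, Interval.open(-79/8, 1/7)), ProductSet(Integers, {-44/9, 1/7, 7/3, 4*sqrt(3), 6*sqrt(5)}))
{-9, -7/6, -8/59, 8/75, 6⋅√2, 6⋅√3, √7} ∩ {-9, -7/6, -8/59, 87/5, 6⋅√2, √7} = {-9, -7/6, -8/59, 6⋅√2, √7}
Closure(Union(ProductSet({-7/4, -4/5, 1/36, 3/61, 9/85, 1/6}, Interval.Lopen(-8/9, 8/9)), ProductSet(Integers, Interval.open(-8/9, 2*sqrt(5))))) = Union(ProductSet({-7/4, -4/5, 1/36, 3/61, 9/85, 1/6}, Interval(-8/9, 8/9)), ProductSet(Integers, Interval(-8/9, 2*sqrt(5))))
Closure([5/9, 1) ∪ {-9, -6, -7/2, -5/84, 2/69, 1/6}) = {-9, -6, -7/2, -5/84, 2/69, 1/6} ∪ [5/9, 1]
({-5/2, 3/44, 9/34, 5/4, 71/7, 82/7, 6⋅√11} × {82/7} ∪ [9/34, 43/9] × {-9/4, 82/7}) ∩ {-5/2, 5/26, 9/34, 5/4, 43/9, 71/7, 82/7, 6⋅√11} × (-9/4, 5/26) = ∅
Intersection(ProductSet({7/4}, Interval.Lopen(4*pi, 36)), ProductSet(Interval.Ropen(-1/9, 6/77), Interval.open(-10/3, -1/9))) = EmptySet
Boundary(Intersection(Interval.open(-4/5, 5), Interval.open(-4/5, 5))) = {-4/5, 5}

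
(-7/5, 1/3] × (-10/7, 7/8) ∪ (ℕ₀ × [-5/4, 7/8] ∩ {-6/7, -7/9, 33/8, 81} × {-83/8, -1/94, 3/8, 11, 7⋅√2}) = ({81} × {-1/94, 3/8}) ∪ ((-7/5, 1/3] × (-10/7, 7/8))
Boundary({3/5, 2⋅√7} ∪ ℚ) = ℝ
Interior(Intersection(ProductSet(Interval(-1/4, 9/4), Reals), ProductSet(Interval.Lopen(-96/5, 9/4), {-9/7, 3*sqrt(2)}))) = EmptySet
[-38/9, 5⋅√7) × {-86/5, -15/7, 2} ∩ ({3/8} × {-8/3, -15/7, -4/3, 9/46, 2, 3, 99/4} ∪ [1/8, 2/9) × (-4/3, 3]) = ({3/8} × {-15/7, 2}) ∪ ([1/8, 2/9) × {2})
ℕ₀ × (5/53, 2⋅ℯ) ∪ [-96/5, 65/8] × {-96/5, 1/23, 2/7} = (ℕ₀ × (5/53, 2⋅ℯ)) ∪ ([-96/5, 65/8] × {-96/5, 1/23, 2/7})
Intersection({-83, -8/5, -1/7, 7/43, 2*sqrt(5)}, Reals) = {-83, -8/5, -1/7, 7/43, 2*sqrt(5)}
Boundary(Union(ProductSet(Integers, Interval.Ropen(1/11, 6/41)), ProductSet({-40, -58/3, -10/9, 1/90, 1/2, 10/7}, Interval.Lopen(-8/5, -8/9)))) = Union(ProductSet({-40, -58/3, -10/9, 1/90, 1/2, 10/7}, Interval(-8/5, -8/9)), ProductSet(Integers, Interval(1/11, 6/41)))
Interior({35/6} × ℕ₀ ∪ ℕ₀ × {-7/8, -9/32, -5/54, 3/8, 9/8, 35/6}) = ∅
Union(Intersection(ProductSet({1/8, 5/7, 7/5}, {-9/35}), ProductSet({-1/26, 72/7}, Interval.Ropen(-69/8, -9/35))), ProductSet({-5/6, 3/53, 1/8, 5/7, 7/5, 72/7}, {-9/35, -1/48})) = ProductSet({-5/6, 3/53, 1/8, 5/7, 7/5, 72/7}, {-9/35, -1/48})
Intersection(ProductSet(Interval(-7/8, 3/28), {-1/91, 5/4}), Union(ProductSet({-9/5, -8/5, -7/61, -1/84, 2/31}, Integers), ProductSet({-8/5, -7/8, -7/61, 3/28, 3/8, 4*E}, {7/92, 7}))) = EmptySet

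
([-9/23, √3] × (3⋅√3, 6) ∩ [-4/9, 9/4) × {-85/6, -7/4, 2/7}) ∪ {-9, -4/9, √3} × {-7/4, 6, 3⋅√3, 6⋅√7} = {-9, -4/9, √3} × {-7/4, 6, 3⋅√3, 6⋅√7}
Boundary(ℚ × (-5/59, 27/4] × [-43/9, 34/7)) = ℝ × [-5/59, 27/4] × [-43/9, 34/7]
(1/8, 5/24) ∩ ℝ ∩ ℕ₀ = ∅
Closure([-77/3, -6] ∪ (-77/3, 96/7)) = [-77/3, 96/7]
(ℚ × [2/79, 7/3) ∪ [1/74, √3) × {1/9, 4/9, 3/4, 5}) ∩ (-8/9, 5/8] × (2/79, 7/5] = ([1/74, 5/8] × {1/9, 4/9, 3/4}) ∪ ((ℚ ∩ (-8/9, 5/8]) × (2/79, 7/5])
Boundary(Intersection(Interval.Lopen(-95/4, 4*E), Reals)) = {-95/4, 4*E}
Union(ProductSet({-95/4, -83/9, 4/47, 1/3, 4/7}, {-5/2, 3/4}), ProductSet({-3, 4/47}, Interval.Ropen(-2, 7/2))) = Union(ProductSet({-3, 4/47}, Interval.Ropen(-2, 7/2)), ProductSet({-95/4, -83/9, 4/47, 1/3, 4/7}, {-5/2, 3/4}))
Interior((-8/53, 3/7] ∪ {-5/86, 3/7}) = (-8/53, 3/7)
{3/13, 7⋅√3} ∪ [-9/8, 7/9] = [-9/8, 7/9] ∪ {7⋅√3}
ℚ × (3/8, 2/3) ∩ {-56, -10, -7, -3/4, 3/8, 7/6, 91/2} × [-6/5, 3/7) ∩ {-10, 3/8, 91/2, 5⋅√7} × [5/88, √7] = {-10, 3/8, 91/2} × (3/8, 3/7)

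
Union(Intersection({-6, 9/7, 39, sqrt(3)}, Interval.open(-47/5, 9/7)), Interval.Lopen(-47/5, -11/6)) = Interval.Lopen(-47/5, -11/6)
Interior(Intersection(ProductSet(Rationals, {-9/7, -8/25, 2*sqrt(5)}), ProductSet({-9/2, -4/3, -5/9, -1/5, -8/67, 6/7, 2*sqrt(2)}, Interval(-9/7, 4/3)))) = EmptySet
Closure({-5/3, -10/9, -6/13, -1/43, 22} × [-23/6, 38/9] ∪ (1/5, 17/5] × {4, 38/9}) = ([1/5, 17/5] × {4, 38/9}) ∪ ({-5/3, -10/9, -6/13, -1/43, 22} × [-23/6, 38/9])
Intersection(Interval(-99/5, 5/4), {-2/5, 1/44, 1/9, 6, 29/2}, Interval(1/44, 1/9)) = {1/44, 1/9}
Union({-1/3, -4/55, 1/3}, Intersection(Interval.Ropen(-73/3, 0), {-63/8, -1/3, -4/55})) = {-63/8, -1/3, -4/55, 1/3}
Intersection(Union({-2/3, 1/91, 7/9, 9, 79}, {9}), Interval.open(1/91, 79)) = {7/9, 9}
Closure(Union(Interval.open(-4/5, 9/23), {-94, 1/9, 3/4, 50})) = Union({-94, 3/4, 50}, Interval(-4/5, 9/23))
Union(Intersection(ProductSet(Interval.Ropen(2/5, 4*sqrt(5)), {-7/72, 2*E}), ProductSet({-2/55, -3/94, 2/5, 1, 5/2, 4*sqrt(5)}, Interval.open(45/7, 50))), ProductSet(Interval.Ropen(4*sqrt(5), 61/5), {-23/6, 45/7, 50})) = ProductSet(Interval.Ropen(4*sqrt(5), 61/5), {-23/6, 45/7, 50})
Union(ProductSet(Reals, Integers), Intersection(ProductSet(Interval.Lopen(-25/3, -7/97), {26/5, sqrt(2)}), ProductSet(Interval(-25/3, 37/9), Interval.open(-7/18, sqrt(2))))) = ProductSet(Reals, Integers)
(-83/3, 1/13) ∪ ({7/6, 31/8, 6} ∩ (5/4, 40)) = (-83/3, 1/13) ∪ {31/8, 6}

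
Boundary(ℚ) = ℝ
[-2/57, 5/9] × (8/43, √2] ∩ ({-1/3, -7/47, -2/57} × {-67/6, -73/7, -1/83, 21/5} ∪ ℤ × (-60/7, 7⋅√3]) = {0} × (8/43, √2]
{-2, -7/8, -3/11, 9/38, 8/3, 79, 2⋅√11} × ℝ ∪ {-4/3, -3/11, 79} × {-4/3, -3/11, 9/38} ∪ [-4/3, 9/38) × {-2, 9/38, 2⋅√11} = ({-4/3, -3/11, 79} × {-4/3, -3/11, 9/38}) ∪ ({-2, -7/8, -3/11, 9/38, 8/3, 79, 2⋅√11} × ℝ) ∪ ([-4/3, 9/38) × {-2, 9/38, 2⋅√11})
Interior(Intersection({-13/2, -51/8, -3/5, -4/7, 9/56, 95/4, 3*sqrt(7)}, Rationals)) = EmptySet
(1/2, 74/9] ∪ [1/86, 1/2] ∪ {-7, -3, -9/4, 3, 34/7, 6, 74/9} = {-7, -3, -9/4} ∪ [1/86, 74/9]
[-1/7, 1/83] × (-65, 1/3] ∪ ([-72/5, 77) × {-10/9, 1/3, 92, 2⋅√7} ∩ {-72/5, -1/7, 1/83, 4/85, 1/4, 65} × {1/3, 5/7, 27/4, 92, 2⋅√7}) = ([-1/7, 1/83] × (-65, 1/3]) ∪ ({-72/5, -1/7, 1/83, 4/85, 1/4, 65} × {1/3, 92, 2⋅√7})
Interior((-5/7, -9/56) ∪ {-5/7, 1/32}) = (-5/7, -9/56)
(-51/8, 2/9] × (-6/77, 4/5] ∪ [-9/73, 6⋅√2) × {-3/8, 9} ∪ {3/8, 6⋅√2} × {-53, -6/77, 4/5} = ((-51/8, 2/9] × (-6/77, 4/5]) ∪ ({3/8, 6⋅√2} × {-53, -6/77, 4/5}) ∪ ([-9/73, 6⋅√2) × {-3/8, 9})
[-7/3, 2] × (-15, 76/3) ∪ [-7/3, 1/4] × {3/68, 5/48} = [-7/3, 2] × (-15, 76/3)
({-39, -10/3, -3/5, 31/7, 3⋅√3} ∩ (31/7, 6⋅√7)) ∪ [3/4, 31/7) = [3/4, 31/7) ∪ {3⋅√3}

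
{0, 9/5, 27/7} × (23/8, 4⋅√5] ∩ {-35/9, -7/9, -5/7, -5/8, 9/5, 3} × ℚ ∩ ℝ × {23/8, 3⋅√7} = ∅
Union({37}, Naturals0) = Naturals0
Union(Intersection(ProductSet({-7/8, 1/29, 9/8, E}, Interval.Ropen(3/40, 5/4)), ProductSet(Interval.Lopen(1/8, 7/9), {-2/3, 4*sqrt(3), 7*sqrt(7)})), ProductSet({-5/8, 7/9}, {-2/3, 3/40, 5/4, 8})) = ProductSet({-5/8, 7/9}, {-2/3, 3/40, 5/4, 8})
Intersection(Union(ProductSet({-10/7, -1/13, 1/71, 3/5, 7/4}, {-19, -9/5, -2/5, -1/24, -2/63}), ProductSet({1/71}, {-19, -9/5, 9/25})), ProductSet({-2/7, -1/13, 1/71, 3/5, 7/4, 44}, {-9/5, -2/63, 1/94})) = ProductSet({-1/13, 1/71, 3/5, 7/4}, {-9/5, -2/63})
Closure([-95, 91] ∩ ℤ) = {-95, -94, …, 91}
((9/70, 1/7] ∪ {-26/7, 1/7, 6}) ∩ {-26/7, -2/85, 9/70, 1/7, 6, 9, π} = {-26/7, 1/7, 6}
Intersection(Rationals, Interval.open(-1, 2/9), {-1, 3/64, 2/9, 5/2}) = {3/64}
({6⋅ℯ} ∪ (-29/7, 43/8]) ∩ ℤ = {-4, -3, …, 5}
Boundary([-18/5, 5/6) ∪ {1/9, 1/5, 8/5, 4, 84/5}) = {-18/5, 5/6, 8/5, 4, 84/5}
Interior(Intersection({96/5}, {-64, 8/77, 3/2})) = EmptySet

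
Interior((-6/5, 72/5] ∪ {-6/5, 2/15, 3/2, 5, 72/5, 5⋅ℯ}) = (-6/5, 72/5)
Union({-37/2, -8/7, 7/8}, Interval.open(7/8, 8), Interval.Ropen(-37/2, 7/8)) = Interval.Ropen(-37/2, 8)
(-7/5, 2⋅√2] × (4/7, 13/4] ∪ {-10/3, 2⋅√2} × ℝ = ({-10/3, 2⋅√2} × ℝ) ∪ ((-7/5, 2⋅√2] × (4/7, 13/4])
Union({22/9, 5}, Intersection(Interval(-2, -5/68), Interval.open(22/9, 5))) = {22/9, 5}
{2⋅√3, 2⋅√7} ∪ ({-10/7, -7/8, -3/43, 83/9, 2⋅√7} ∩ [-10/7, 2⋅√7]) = {-10/7, -7/8, -3/43, 2⋅√3, 2⋅√7}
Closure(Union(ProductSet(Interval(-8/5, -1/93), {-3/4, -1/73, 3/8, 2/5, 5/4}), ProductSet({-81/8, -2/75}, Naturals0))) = Union(ProductSet({-81/8, -2/75}, Naturals0), ProductSet(Interval(-8/5, -1/93), {-3/4, -1/73, 3/8, 2/5, 5/4}))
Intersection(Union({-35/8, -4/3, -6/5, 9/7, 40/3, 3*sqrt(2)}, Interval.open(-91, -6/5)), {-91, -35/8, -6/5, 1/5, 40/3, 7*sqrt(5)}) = {-35/8, -6/5, 40/3}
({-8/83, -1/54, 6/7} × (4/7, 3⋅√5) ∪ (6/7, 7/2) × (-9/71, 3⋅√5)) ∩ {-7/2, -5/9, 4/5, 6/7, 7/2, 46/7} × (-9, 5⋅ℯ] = {6/7} × (4/7, 3⋅√5)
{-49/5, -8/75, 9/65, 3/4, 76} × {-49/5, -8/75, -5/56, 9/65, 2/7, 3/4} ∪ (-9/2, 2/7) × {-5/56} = ((-9/2, 2/7) × {-5/56}) ∪ ({-49/5, -8/75, 9/65, 3/4, 76} × {-49/5, -8/75, -5/56, 9/65, 2/7, 3/4})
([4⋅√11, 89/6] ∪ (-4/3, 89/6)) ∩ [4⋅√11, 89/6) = [4⋅√11, 89/6)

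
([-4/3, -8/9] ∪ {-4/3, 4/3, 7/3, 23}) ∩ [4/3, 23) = {4/3, 7/3}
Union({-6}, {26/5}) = {-6, 26/5}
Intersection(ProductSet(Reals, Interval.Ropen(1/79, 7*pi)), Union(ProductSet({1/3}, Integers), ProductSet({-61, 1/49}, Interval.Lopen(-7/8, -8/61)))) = ProductSet({1/3}, Range(1, 22, 1))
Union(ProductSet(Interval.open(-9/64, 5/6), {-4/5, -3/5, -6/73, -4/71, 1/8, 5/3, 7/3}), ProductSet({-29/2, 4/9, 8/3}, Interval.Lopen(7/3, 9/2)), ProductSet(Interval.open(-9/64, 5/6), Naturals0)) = Union(ProductSet({-29/2, 4/9, 8/3}, Interval.Lopen(7/3, 9/2)), ProductSet(Interval.open(-9/64, 5/6), Union({-4/5, -3/5, -6/73, -4/71, 1/8, 5/3, 7/3}, Naturals0)))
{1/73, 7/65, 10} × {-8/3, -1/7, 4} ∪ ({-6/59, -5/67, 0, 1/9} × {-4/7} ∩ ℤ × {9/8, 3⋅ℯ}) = {1/73, 7/65, 10} × {-8/3, -1/7, 4}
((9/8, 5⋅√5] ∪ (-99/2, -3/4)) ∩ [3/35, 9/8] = ∅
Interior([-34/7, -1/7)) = (-34/7, -1/7)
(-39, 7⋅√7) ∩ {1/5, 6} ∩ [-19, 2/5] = {1/5}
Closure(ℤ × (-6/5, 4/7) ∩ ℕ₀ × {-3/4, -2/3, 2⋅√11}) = ℕ₀ × {-3/4, -2/3}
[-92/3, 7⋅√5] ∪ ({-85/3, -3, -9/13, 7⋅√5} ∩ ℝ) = [-92/3, 7⋅√5]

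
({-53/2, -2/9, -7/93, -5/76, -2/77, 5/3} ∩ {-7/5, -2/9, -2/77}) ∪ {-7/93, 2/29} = {-2/9, -7/93, -2/77, 2/29}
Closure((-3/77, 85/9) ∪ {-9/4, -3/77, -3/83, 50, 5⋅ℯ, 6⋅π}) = {-9/4, 50, 5⋅ℯ, 6⋅π} ∪ [-3/77, 85/9]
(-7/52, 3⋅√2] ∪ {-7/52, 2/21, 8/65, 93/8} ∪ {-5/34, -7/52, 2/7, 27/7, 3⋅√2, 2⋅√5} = {-5/34, 93/8, 2⋅√5} ∪ [-7/52, 3⋅√2]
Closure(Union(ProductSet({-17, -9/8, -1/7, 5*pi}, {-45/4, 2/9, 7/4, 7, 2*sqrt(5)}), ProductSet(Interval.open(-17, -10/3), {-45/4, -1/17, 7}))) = Union(ProductSet({-17, -9/8, -1/7, 5*pi}, {-45/4, 2/9, 7/4, 7, 2*sqrt(5)}), ProductSet(Interval(-17, -10/3), {-45/4, -1/17, 7}))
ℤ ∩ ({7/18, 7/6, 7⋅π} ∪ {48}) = {48}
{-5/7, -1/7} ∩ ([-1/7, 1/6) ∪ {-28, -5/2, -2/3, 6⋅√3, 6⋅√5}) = {-1/7}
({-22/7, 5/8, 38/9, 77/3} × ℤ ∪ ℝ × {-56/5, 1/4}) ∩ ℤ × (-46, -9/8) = ℤ × {-56/5}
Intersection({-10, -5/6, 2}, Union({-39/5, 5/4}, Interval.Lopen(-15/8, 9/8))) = {-5/6}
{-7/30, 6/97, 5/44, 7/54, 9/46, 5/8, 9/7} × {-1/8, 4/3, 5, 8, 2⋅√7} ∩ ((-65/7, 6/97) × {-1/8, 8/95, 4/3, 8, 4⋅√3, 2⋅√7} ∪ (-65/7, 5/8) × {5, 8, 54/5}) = ({-7/30, 6/97, 5/44, 7/54, 9/46} × {5, 8}) ∪ ({-7/30} × {-1/8, 4/3, 8, 2⋅√7})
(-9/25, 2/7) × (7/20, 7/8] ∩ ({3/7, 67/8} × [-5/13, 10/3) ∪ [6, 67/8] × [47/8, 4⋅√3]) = ∅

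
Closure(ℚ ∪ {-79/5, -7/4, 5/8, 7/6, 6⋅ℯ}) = ℝ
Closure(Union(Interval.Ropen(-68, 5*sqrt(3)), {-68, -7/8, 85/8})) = Union({85/8}, Interval(-68, 5*sqrt(3)))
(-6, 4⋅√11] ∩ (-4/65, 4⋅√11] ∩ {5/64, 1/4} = {5/64, 1/4}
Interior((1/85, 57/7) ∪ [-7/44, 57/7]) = (-7/44, 57/7)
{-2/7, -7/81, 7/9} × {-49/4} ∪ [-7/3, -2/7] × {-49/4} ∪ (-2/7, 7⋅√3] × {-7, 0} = (([-7/3, -2/7] ∪ {-7/81, 7/9}) × {-49/4}) ∪ ((-2/7, 7⋅√3] × {-7, 0})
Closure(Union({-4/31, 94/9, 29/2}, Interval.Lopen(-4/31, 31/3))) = Union({94/9, 29/2}, Interval(-4/31, 31/3))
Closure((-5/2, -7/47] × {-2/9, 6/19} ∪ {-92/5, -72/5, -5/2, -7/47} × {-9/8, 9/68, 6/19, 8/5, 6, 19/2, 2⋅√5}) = ([-5/2, -7/47] × {-2/9, 6/19}) ∪ ({-92/5, -72/5, -5/2, -7/47} × {-9/8, 9/68, 6/19, 8/5, 6, 19/2, 2⋅√5})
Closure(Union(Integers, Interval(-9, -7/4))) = Union(Integers, Interval(-9, -7/4))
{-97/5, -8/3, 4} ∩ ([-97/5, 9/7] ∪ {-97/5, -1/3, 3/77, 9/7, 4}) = {-97/5, -8/3, 4}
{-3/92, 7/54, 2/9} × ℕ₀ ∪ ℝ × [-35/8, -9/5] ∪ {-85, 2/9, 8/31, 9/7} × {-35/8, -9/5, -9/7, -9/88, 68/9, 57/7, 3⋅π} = ({-3/92, 7/54, 2/9} × ℕ₀) ∪ (ℝ × [-35/8, -9/5]) ∪ ({-85, 2/9, 8/31, 9/7} × {-35/8, -9/5, -9/7, -9/88, 68/9, 57/7, 3⋅π})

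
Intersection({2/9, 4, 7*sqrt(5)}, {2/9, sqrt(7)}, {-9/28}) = EmptySet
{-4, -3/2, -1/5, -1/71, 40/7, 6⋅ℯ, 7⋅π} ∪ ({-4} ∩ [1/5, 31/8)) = {-4, -3/2, -1/5, -1/71, 40/7, 6⋅ℯ, 7⋅π}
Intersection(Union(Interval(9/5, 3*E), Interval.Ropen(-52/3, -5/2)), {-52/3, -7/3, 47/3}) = {-52/3}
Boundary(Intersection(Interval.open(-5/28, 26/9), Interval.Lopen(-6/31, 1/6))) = {-5/28, 1/6}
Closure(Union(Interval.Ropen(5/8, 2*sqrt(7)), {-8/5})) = Union({-8/5}, Interval(5/8, 2*sqrt(7)))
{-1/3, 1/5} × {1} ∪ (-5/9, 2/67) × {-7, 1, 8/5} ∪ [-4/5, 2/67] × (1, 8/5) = ({-1/3, 1/5} × {1}) ∪ ((-5/9, 2/67) × {-7, 1, 8/5}) ∪ ([-4/5, 2/67] × (1, 8/5))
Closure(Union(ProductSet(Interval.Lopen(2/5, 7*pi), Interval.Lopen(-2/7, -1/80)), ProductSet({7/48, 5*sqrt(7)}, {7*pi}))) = Union(ProductSet({7/48, 5*sqrt(7)}, {7*pi}), ProductSet({2/5, 7*pi}, Interval(-2/7, -1/80)), ProductSet(Interval(2/5, 7*pi), {-2/7, -1/80}), ProductSet(Interval.Lopen(2/5, 7*pi), Interval.Lopen(-2/7, -1/80)))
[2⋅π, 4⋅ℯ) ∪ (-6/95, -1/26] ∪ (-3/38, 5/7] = (-3/38, 5/7] ∪ [2⋅π, 4⋅ℯ)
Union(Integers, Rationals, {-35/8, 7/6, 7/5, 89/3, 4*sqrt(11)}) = Union({4*sqrt(11)}, Rationals)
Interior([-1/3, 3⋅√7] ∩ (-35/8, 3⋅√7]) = (-1/3, 3⋅√7)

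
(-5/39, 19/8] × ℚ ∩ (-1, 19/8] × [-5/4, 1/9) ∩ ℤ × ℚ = {0, 1, 2} × (ℚ ∩ [-5/4, 1/9))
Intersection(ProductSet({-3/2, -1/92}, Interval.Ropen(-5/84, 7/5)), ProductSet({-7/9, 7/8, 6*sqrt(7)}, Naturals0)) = EmptySet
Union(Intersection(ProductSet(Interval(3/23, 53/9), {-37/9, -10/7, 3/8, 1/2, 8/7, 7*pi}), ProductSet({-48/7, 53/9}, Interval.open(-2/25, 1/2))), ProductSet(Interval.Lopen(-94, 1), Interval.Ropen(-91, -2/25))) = Union(ProductSet({53/9}, {3/8}), ProductSet(Interval.Lopen(-94, 1), Interval.Ropen(-91, -2/25)))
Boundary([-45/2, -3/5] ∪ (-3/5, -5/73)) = {-45/2, -5/73}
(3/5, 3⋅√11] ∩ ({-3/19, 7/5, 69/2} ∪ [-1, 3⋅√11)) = (3/5, 3⋅√11)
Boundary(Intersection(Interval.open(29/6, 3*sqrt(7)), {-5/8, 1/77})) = EmptySet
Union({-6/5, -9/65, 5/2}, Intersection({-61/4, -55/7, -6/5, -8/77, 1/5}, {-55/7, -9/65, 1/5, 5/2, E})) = {-55/7, -6/5, -9/65, 1/5, 5/2}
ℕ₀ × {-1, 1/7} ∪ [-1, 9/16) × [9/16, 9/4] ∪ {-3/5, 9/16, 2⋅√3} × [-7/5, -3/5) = (ℕ₀ × {-1, 1/7}) ∪ ([-1, 9/16) × [9/16, 9/4]) ∪ ({-3/5, 9/16, 2⋅√3} × [-7/5, -3/5))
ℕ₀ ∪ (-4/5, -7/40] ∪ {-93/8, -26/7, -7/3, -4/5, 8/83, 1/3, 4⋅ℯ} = {-93/8, -26/7, -7/3, 8/83, 1/3, 4⋅ℯ} ∪ [-4/5, -7/40] ∪ ℕ₀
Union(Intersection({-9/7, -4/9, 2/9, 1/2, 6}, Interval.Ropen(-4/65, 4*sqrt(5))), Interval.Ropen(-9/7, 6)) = Interval(-9/7, 6)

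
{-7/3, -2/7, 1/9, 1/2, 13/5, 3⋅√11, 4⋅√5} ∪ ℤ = ℤ ∪ {-7/3, -2/7, 1/9, 1/2, 13/5, 3⋅√11, 4⋅√5}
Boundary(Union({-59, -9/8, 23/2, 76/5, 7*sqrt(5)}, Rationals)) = Reals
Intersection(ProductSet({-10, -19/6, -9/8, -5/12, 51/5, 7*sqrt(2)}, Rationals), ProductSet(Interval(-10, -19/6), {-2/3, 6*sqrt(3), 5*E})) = ProductSet({-10, -19/6}, {-2/3})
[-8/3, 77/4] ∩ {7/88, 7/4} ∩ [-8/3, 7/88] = {7/88}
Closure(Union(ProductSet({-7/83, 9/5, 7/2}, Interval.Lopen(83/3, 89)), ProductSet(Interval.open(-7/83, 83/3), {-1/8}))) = Union(ProductSet({-7/83, 9/5, 7/2}, Interval(83/3, 89)), ProductSet(Interval(-7/83, 83/3), {-1/8}))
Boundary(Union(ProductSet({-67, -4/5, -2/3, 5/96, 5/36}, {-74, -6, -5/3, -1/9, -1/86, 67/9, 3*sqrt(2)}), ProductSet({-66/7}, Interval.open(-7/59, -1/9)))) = Union(ProductSet({-66/7}, Interval(-7/59, -1/9)), ProductSet({-67, -4/5, -2/3, 5/96, 5/36}, {-74, -6, -5/3, -1/9, -1/86, 67/9, 3*sqrt(2)}))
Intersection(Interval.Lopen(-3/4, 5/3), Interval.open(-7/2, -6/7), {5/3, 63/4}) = EmptySet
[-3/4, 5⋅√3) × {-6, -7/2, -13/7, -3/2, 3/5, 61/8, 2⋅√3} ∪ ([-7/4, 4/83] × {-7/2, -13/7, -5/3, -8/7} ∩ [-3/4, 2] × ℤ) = [-3/4, 5⋅√3) × {-6, -7/2, -13/7, -3/2, 3/5, 61/8, 2⋅√3}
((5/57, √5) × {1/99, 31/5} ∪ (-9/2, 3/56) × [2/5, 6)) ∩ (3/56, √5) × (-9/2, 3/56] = (5/57, √5) × {1/99}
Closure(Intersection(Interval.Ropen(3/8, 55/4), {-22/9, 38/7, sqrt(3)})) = {38/7, sqrt(3)}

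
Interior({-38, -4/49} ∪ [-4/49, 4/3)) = (-4/49, 4/3)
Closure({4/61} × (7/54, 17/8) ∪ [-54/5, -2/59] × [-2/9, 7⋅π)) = ({4/61} × [7/54, 17/8]) ∪ ([-54/5, -2/59] × [-2/9, 7⋅π])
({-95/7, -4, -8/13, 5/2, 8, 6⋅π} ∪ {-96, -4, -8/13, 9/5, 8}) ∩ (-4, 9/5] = {-8/13, 9/5}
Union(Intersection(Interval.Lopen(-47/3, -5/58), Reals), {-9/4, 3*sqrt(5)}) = Union({3*sqrt(5)}, Interval.Lopen(-47/3, -5/58))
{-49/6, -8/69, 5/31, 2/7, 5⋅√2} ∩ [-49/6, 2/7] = {-49/6, -8/69, 5/31, 2/7}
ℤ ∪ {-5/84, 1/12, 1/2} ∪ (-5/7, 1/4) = ℤ ∪ (-5/7, 1/4) ∪ {1/2}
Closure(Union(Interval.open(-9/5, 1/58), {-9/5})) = Interval(-9/5, 1/58)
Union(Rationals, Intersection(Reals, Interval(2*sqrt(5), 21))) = Union(Interval(2*sqrt(5), 21), Rationals)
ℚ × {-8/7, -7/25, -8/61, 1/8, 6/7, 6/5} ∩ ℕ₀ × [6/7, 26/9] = ℕ₀ × {6/7, 6/5}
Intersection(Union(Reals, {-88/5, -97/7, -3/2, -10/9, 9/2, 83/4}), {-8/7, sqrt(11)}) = {-8/7, sqrt(11)}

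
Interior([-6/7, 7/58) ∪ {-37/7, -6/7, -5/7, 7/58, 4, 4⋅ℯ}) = (-6/7, 7/58)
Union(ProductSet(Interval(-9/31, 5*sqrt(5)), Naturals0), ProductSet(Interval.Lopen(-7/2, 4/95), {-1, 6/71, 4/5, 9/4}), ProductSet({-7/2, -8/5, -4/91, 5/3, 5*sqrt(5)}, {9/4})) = Union(ProductSet({-7/2, -8/5, -4/91, 5/3, 5*sqrt(5)}, {9/4}), ProductSet(Interval.Lopen(-7/2, 4/95), {-1, 6/71, 4/5, 9/4}), ProductSet(Interval(-9/31, 5*sqrt(5)), Naturals0))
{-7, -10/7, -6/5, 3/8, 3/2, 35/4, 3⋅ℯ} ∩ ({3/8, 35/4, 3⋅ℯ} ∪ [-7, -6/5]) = {-7, -10/7, -6/5, 3/8, 35/4, 3⋅ℯ}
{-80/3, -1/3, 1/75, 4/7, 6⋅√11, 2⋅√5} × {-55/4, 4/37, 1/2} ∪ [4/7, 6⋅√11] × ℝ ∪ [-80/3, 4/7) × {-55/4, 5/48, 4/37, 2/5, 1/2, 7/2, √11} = ([4/7, 6⋅√11] × ℝ) ∪ ([-80/3, 4/7) × {-55/4, 5/48, 4/37, 2/5, 1/2, 7/2, √11}) ∪ ({-80/3, -1/3, 1/75, 4/7, 6⋅√11, 2⋅√5} × {-55/4, 4/37, 1/2})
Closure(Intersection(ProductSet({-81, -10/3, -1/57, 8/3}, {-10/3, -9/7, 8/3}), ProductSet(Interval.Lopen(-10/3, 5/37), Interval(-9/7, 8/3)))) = ProductSet({-1/57}, {-9/7, 8/3})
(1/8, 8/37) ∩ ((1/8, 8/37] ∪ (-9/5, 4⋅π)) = (1/8, 8/37)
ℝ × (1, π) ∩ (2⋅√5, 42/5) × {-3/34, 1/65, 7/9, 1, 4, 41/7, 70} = ∅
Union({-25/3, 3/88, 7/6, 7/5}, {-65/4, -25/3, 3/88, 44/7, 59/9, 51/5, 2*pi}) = {-65/4, -25/3, 3/88, 7/6, 7/5, 44/7, 59/9, 51/5, 2*pi}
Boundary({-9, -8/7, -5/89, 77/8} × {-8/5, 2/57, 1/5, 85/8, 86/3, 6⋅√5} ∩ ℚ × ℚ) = {-9, -8/7, -5/89, 77/8} × {-8/5, 2/57, 1/5, 85/8, 86/3}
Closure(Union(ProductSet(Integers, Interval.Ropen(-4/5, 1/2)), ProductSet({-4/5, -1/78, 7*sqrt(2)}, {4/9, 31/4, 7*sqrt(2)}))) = Union(ProductSet({-4/5, -1/78, 7*sqrt(2)}, {4/9, 31/4, 7*sqrt(2)}), ProductSet(Integers, Interval(-4/5, 1/2)))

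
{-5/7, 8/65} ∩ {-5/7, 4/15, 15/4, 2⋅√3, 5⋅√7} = {-5/7}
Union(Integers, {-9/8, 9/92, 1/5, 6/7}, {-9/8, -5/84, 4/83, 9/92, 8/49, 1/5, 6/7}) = Union({-9/8, -5/84, 4/83, 9/92, 8/49, 1/5, 6/7}, Integers)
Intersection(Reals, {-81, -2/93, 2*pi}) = {-81, -2/93, 2*pi}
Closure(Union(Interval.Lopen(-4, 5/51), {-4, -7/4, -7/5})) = Interval(-4, 5/51)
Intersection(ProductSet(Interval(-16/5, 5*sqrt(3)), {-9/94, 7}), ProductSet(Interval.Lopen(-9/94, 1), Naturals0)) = ProductSet(Interval.Lopen(-9/94, 1), {7})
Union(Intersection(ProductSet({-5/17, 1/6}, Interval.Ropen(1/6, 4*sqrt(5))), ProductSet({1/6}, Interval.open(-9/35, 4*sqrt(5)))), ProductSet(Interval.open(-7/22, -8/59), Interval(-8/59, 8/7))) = Union(ProductSet({1/6}, Interval.Ropen(1/6, 4*sqrt(5))), ProductSet(Interval.open(-7/22, -8/59), Interval(-8/59, 8/7)))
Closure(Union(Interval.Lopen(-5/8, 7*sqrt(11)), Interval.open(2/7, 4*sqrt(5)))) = Interval(-5/8, 7*sqrt(11))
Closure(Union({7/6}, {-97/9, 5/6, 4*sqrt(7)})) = {-97/9, 5/6, 7/6, 4*sqrt(7)}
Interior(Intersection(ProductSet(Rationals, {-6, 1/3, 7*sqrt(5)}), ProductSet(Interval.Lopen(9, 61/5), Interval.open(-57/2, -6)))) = EmptySet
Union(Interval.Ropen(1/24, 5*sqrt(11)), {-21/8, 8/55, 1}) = Union({-21/8}, Interval.Ropen(1/24, 5*sqrt(11)))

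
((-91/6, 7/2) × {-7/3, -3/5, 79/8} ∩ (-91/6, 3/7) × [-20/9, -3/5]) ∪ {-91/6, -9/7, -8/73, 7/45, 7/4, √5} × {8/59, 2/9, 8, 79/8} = ((-91/6, 3/7) × {-3/5}) ∪ ({-91/6, -9/7, -8/73, 7/45, 7/4, √5} × {8/59, 2/9, 8, 79/8})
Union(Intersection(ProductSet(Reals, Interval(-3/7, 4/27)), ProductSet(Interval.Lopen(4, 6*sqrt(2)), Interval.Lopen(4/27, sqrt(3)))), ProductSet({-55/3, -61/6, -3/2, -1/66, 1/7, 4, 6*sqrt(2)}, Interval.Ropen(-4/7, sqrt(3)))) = ProductSet({-55/3, -61/6, -3/2, -1/66, 1/7, 4, 6*sqrt(2)}, Interval.Ropen(-4/7, sqrt(3)))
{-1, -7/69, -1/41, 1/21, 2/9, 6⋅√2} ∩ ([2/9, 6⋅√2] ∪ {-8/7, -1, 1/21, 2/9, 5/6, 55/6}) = {-1, 1/21, 2/9, 6⋅√2}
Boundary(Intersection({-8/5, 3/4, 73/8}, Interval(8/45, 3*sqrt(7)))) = {3/4}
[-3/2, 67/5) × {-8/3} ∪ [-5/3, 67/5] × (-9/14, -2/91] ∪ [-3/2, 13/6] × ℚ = ([-3/2, 13/6] × ℚ) ∪ ([-3/2, 67/5) × {-8/3}) ∪ ([-5/3, 67/5] × (-9/14, -2/91])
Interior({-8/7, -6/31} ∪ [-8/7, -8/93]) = (-8/7, -8/93)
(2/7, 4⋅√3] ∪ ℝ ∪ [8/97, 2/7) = (-∞, ∞)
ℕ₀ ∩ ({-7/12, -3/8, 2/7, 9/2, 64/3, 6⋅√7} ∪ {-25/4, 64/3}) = ∅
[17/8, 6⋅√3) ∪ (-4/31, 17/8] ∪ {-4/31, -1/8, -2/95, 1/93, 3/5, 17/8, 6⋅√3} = [-4/31, 6⋅√3]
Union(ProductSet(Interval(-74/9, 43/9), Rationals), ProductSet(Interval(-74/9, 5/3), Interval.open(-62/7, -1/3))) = Union(ProductSet(Interval(-74/9, 5/3), Interval.open(-62/7, -1/3)), ProductSet(Interval(-74/9, 43/9), Rationals))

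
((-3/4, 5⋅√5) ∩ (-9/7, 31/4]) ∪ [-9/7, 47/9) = [-9/7, 31/4]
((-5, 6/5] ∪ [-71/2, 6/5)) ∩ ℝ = [-71/2, 6/5]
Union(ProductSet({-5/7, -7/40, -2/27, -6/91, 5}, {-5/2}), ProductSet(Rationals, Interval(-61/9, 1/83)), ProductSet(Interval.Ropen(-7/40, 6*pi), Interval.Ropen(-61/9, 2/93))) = Union(ProductSet(Interval.Ropen(-7/40, 6*pi), Interval.Ropen(-61/9, 2/93)), ProductSet(Rationals, Interval(-61/9, 1/83)))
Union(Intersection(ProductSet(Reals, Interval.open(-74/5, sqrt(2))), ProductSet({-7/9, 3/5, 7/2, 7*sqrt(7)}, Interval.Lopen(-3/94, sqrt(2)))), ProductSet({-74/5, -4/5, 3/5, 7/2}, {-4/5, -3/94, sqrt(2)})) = Union(ProductSet({-74/5, -4/5, 3/5, 7/2}, {-4/5, -3/94, sqrt(2)}), ProductSet({-7/9, 3/5, 7/2, 7*sqrt(7)}, Interval.open(-3/94, sqrt(2))))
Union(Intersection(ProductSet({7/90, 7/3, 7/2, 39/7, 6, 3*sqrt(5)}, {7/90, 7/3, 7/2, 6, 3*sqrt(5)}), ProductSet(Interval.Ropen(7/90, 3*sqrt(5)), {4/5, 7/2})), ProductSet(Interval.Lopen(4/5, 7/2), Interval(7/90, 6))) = Union(ProductSet({7/90, 7/3, 7/2, 39/7, 6}, {7/2}), ProductSet(Interval.Lopen(4/5, 7/2), Interval(7/90, 6)))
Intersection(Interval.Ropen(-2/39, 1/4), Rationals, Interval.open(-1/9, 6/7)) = Intersection(Interval.Ropen(-2/39, 1/4), Rationals)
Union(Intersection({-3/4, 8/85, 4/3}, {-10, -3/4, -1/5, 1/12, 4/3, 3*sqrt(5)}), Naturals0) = Union({-3/4, 4/3}, Naturals0)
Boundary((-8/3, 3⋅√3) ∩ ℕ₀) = {0, 1, …, 5}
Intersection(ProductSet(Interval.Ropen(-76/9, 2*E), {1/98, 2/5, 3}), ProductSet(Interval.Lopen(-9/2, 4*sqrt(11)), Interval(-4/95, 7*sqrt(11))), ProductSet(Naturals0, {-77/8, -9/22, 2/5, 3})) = ProductSet(Range(0, 6, 1), {2/5, 3})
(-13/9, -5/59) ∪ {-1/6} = (-13/9, -5/59)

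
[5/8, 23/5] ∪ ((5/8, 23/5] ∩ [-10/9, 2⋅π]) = [5/8, 23/5]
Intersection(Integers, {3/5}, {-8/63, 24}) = EmptySet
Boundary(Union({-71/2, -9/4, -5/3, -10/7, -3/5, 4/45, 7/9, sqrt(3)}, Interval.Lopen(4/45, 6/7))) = {-71/2, -9/4, -5/3, -10/7, -3/5, 4/45, 6/7, sqrt(3)}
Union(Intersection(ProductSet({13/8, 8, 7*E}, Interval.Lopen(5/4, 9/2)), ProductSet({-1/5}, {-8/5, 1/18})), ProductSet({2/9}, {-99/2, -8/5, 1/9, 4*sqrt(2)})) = ProductSet({2/9}, {-99/2, -8/5, 1/9, 4*sqrt(2)})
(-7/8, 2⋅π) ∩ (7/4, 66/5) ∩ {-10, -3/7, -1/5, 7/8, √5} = {√5}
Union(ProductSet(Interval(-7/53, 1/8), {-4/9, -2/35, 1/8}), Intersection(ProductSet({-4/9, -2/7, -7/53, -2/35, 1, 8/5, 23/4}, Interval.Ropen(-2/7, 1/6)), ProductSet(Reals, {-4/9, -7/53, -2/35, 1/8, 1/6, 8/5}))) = Union(ProductSet({-4/9, -2/7, -7/53, -2/35, 1, 8/5, 23/4}, {-7/53, -2/35, 1/8}), ProductSet(Interval(-7/53, 1/8), {-4/9, -2/35, 1/8}))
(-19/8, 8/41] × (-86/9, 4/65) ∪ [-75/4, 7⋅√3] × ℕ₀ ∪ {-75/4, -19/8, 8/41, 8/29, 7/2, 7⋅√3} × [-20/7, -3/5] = ([-75/4, 7⋅√3] × ℕ₀) ∪ ((-19/8, 8/41] × (-86/9, 4/65)) ∪ ({-75/4, -19/8, 8/41, 8/29, 7/2, 7⋅√3} × [-20/7, -3/5])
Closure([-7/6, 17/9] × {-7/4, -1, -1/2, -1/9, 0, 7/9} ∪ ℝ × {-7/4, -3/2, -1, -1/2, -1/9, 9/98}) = (ℝ × {-7/4, -3/2, -1, -1/2, -1/9, 9/98}) ∪ ([-7/6, 17/9] × {-7/4, -1, -1/2, -1/9, 0, 7/9})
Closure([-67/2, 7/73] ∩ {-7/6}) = {-7/6}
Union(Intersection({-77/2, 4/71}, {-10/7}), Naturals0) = Naturals0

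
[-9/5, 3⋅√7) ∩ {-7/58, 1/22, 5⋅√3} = {-7/58, 1/22}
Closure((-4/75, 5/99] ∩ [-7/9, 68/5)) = [-4/75, 5/99]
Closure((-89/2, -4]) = [-89/2, -4]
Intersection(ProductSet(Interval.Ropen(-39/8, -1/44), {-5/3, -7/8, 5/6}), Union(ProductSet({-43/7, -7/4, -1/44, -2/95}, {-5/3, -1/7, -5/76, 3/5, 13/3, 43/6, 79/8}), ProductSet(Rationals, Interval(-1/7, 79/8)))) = Union(ProductSet({-7/4}, {-5/3}), ProductSet(Intersection(Interval.Ropen(-39/8, -1/44), Rationals), {5/6}))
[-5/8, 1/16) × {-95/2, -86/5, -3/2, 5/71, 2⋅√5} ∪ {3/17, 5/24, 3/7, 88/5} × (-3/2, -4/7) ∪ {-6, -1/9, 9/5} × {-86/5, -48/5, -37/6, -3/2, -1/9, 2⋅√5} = ({3/17, 5/24, 3/7, 88/5} × (-3/2, -4/7)) ∪ ({-6, -1/9, 9/5} × {-86/5, -48/5, -37/6, -3/2, -1/9, 2⋅√5}) ∪ ([-5/8, 1/16) × {-95/2, -86/5, -3/2, 5/71, 2⋅√5})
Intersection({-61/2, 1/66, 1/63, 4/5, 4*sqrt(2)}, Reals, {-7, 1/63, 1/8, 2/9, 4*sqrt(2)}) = {1/63, 4*sqrt(2)}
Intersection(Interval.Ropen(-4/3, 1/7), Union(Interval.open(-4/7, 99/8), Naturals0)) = Union(Interval.open(-4/7, 1/7), Range(0, 1, 1))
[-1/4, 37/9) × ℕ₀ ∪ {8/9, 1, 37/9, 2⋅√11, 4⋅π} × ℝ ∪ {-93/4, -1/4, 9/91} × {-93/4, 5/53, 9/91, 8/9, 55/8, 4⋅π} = ([-1/4, 37/9) × ℕ₀) ∪ ({-93/4, -1/4, 9/91} × {-93/4, 5/53, 9/91, 8/9, 55/8, 4⋅π}) ∪ ({8/9, 1, 37/9, 2⋅√11, 4⋅π} × ℝ)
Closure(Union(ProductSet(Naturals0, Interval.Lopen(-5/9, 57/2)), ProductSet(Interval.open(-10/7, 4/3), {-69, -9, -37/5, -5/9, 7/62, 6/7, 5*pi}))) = Union(ProductSet(Interval(-10/7, 4/3), {-69, -9, -37/5, -5/9, 7/62, 6/7, 5*pi}), ProductSet(Naturals0, Interval(-5/9, 57/2)))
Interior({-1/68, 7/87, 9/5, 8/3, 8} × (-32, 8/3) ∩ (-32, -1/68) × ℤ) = ∅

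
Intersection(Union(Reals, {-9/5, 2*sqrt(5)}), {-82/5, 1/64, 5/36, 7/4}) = {-82/5, 1/64, 5/36, 7/4}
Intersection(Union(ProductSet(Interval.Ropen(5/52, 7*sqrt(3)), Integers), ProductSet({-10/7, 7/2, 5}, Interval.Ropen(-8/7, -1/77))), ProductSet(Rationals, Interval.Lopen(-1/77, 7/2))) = ProductSet(Intersection(Interval.Ropen(5/52, 7*sqrt(3)), Rationals), Range(0, 4, 1))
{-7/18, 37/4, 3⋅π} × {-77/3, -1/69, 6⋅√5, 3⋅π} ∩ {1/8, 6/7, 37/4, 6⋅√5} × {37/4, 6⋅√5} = {37/4} × {6⋅√5}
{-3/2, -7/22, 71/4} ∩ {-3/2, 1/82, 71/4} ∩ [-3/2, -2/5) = {-3/2}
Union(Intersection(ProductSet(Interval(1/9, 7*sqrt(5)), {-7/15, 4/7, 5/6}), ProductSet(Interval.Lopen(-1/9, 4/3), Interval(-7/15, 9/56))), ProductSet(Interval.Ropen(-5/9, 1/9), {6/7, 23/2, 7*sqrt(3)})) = Union(ProductSet(Interval.Ropen(-5/9, 1/9), {6/7, 23/2, 7*sqrt(3)}), ProductSet(Interval(1/9, 4/3), {-7/15}))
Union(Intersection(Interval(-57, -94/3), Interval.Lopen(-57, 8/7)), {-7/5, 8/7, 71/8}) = Union({-7/5, 8/7, 71/8}, Interval.Lopen(-57, -94/3))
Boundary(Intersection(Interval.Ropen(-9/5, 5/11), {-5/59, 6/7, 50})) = {-5/59}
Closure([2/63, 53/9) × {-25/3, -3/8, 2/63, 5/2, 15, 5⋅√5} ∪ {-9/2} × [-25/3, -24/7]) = ({-9/2} × [-25/3, -24/7]) ∪ ([2/63, 53/9] × {-25/3, -3/8, 2/63, 5/2, 15, 5⋅√5})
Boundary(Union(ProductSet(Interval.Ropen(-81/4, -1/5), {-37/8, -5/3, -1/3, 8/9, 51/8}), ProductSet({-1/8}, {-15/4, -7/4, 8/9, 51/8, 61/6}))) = Union(ProductSet({-1/8}, {-15/4, -7/4, 8/9, 51/8, 61/6}), ProductSet(Interval(-81/4, -1/5), {-37/8, -5/3, -1/3, 8/9, 51/8}))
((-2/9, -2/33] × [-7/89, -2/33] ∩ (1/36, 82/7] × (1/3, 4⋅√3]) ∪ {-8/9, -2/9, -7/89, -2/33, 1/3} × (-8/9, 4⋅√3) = {-8/9, -2/9, -7/89, -2/33, 1/3} × (-8/9, 4⋅√3)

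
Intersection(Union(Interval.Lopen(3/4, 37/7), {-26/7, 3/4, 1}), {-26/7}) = {-26/7}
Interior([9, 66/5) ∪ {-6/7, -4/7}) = (9, 66/5)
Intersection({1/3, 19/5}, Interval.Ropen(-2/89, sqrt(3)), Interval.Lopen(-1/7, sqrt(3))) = {1/3}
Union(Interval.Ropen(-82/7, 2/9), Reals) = Interval(-oo, oo)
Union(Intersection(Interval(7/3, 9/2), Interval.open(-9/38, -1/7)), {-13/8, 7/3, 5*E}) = {-13/8, 7/3, 5*E}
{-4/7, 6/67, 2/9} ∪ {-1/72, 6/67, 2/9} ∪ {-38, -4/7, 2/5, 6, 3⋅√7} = {-38, -4/7, -1/72, 6/67, 2/9, 2/5, 6, 3⋅√7}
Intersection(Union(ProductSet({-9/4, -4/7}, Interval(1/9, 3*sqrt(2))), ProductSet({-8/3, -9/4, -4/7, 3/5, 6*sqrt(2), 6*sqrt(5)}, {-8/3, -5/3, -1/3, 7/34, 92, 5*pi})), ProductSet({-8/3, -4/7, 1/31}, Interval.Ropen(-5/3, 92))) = Union(ProductSet({-4/7}, Interval(1/9, 3*sqrt(2))), ProductSet({-8/3, -4/7}, {-5/3, -1/3, 7/34, 5*pi}))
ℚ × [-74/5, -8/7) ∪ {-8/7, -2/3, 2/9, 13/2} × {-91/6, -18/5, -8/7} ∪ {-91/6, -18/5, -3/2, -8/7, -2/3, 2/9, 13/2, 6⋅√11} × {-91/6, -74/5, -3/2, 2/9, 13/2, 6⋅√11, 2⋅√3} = (ℚ × [-74/5, -8/7)) ∪ ({-8/7, -2/3, 2/9, 13/2} × {-91/6, -18/5, -8/7}) ∪ ({-91/6, -18/5, -3/2, -8/7, -2/3, 2/9, 13/2, 6⋅√11} × {-91/6, -74/5, -3/2, 2/9, 13/2, 6⋅√11, 2⋅√3})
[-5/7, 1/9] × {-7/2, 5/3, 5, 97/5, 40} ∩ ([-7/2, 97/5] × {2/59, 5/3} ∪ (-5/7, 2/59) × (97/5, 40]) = ((-5/7, 2/59) × {40}) ∪ ([-5/7, 1/9] × {5/3})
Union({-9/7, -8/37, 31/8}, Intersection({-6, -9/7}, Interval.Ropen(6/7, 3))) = {-9/7, -8/37, 31/8}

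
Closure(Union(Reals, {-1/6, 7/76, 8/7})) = Reals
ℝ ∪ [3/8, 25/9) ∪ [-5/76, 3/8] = (-∞, ∞)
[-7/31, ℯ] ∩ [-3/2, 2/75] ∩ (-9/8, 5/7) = [-7/31, 2/75]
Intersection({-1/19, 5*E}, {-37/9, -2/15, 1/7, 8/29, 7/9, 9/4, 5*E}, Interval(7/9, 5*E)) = {5*E}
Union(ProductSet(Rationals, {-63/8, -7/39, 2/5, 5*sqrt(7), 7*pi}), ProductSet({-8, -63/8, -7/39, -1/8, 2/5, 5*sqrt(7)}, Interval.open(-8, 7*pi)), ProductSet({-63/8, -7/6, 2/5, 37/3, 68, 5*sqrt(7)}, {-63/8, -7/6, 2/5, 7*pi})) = Union(ProductSet({-8, -63/8, -7/39, -1/8, 2/5, 5*sqrt(7)}, Interval.open(-8, 7*pi)), ProductSet({-63/8, -7/6, 2/5, 37/3, 68, 5*sqrt(7)}, {-63/8, -7/6, 2/5, 7*pi}), ProductSet(Rationals, {-63/8, -7/39, 2/5, 5*sqrt(7), 7*pi}))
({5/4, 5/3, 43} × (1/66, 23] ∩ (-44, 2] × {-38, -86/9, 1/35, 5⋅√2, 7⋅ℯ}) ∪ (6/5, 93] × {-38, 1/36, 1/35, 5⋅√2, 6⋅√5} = ({5/4, 5/3} × {1/35, 5⋅√2, 7⋅ℯ}) ∪ ((6/5, 93] × {-38, 1/36, 1/35, 5⋅√2, 6⋅√5})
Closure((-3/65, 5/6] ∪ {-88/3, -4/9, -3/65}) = {-88/3, -4/9} ∪ [-3/65, 5/6]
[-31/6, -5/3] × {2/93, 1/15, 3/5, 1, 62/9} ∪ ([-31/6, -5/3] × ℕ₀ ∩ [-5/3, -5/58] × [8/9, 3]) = ({-5/3} × {1, 2, 3}) ∪ ([-31/6, -5/3] × {2/93, 1/15, 3/5, 1, 62/9})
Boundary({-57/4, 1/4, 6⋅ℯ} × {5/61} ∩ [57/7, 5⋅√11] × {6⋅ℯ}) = ∅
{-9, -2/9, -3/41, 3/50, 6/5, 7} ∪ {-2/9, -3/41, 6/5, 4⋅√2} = {-9, -2/9, -3/41, 3/50, 6/5, 7, 4⋅√2}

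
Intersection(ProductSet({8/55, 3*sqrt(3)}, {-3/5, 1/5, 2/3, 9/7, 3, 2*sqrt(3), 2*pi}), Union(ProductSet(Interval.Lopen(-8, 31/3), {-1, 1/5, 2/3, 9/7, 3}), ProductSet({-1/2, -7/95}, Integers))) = ProductSet({8/55, 3*sqrt(3)}, {1/5, 2/3, 9/7, 3})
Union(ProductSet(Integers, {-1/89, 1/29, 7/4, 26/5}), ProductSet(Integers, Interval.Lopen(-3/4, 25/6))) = ProductSet(Integers, Union({26/5}, Interval.Lopen(-3/4, 25/6)))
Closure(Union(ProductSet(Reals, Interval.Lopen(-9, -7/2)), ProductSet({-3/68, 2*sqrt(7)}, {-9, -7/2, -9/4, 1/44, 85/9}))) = Union(ProductSet({-3/68, 2*sqrt(7)}, {-9, -7/2, -9/4, 1/44, 85/9}), ProductSet(Reals, Interval(-9, -7/2)))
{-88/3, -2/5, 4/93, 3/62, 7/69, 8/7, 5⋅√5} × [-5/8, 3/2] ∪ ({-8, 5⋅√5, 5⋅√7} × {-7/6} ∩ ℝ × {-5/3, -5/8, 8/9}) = {-88/3, -2/5, 4/93, 3/62, 7/69, 8/7, 5⋅√5} × [-5/8, 3/2]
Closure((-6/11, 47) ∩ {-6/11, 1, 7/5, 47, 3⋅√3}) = {1, 7/5, 3⋅√3}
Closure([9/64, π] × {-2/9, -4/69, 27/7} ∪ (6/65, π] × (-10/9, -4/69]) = ({6/65, π} × [-10/9, -4/69]) ∪ ([6/65, π] × {-10/9, -4/69}) ∪ ([9/64, π] × {-2/9, -4/69, 27/7}) ∪ ((6/65, π] × (-10/9, -4/69])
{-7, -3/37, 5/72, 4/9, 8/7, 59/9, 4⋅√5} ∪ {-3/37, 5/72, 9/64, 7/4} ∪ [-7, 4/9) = [-7, 4/9] ∪ {8/7, 7/4, 59/9, 4⋅√5}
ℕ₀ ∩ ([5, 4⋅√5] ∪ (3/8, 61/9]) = {1, 2, …, 8}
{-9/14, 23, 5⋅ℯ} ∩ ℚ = {-9/14, 23}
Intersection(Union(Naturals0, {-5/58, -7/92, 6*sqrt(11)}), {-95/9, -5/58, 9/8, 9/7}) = {-5/58}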